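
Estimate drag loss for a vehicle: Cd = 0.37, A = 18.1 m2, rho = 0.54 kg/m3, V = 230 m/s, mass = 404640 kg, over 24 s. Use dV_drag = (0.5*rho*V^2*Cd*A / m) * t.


D = 0.5 * 0.54 * 230^2 * 0.37 * 18.1 = 95653.25 N
a = 95653.25 / 404640 = 0.2364 m/s2
dV = 0.2364 * 24 = 5.7 m/s

5.7 m/s


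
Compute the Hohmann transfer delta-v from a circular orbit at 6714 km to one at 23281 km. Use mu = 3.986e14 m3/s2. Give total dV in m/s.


V1 = sqrt(mu/r1) = 7705.09 m/s
dV1 = V1*(sqrt(2*r2/(r1+r2)) - 1) = 1894.86 m/s
V2 = sqrt(mu/r2) = 4137.78 m/s
dV2 = V2*(1 - sqrt(2*r1/(r1+r2))) = 1369.26 m/s
Total dV = 3264 m/s

3264 m/s


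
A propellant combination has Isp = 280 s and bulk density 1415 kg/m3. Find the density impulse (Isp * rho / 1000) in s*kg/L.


rho*Isp = 280 * 1415 / 1000 = 396 s*kg/L

396 s*kg/L


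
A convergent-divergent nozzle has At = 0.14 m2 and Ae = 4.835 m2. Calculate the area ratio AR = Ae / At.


AR = 4.835 / 0.14 = 34.5

34.5


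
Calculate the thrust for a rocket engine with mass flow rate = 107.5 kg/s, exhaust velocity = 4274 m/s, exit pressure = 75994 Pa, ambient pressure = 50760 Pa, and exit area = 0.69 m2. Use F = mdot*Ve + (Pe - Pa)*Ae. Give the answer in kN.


F = 107.5 * 4274 + (75994 - 50760) * 0.69 = 476866.0 N = 476.9 kN

476.9 kN


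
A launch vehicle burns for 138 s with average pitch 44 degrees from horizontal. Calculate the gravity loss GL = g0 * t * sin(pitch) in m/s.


GL = 9.81 * 138 * sin(44 deg) = 940 m/s

940 m/s


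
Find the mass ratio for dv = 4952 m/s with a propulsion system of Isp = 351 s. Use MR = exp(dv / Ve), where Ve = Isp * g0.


Ve = 351 * 9.81 = 3443.31 m/s
MR = exp(4952 / 3443.31) = 4.213

4.213


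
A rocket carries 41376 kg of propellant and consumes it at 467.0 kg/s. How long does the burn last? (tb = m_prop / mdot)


tb = 41376 / 467.0 = 88.6 s

88.6 s


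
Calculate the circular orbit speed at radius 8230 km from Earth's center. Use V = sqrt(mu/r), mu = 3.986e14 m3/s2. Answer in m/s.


V = sqrt(3.986e14 / 8230000) = 6959 m/s

6959 m/s


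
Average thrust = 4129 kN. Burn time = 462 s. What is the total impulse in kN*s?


It = 4129 * 462 = 1907598 kN*s

1907598 kN*s


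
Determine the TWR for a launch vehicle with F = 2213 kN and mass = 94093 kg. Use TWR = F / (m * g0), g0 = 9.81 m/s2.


TWR = 2213000 / (94093 * 9.81) = 2.4

2.4


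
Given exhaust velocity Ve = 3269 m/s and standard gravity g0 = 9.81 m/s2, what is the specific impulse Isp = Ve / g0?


Isp = Ve / g0 = 3269 / 9.81 = 333.2 s

333.2 s


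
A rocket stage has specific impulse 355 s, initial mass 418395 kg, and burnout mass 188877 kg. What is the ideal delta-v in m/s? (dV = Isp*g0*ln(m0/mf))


Ve = 355 * 9.81 = 3482.55 m/s
dV = 3482.55 * ln(418395/188877) = 2770 m/s

2770 m/s


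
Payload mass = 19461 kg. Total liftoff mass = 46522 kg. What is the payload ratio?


PR = 19461 / 46522 = 0.4183

0.4183


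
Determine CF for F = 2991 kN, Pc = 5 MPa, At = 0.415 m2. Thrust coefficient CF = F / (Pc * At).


CF = 2991000 / (5e6 * 0.415) = 1.44

1.44


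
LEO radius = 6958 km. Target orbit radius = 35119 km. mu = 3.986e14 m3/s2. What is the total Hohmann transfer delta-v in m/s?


V1 = sqrt(mu/r1) = 7568.79 m/s
dV1 = V1*(sqrt(2*r2/(r1+r2)) - 1) = 2210.11 m/s
V2 = sqrt(mu/r2) = 3368.97 m/s
dV2 = V2*(1 - sqrt(2*r1/(r1+r2))) = 1431.51 m/s
Total dV = 3642 m/s

3642 m/s


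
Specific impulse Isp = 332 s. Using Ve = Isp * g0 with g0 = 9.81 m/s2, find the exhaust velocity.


Ve = Isp * g0 = 332 * 9.81 = 3256.9 m/s

3256.9 m/s


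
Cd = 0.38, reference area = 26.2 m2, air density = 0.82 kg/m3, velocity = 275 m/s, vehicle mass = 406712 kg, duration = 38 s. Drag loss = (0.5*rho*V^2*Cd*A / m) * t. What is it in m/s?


D = 0.5 * 0.82 * 275^2 * 0.38 * 26.2 = 308698.22 N
a = 308698.22 / 406712 = 0.759 m/s2
dV = 0.759 * 38 = 28.8 m/s

28.8 m/s


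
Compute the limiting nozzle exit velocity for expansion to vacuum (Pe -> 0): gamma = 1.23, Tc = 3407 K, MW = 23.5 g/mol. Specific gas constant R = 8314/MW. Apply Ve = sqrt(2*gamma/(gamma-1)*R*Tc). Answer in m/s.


R = 8314 / 23.5 = 353.79 J/(kg.K)
Ve = sqrt(2 * 1.23 / (1.23 - 1) * 353.79 * 3407) = 3591 m/s

3591 m/s


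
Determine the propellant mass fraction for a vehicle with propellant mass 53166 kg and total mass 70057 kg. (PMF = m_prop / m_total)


PMF = 53166 / 70057 = 0.759

0.759


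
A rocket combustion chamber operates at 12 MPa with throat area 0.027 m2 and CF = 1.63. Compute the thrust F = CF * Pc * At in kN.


F = 1.63 * 12e6 * 0.027 = 528120.0 N = 528.1 kN

528.1 kN


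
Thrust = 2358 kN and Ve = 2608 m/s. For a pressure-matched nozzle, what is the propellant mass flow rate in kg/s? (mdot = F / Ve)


mdot = F / Ve = 2358000 / 2608 = 904.1 kg/s

904.1 kg/s


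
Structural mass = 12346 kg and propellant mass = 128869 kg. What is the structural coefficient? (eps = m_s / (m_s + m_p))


eps = 12346 / (12346 + 128869) = 0.0874

0.0874


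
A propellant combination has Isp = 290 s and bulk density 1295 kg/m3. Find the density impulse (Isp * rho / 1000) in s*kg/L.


rho*Isp = 290 * 1295 / 1000 = 376 s*kg/L

376 s*kg/L


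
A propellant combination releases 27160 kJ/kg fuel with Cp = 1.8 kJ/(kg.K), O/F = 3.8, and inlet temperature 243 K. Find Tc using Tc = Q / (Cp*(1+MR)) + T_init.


Tc = 27160 / (1.8 * (1 + 3.8)) + 243 = 3387 K

3387 K


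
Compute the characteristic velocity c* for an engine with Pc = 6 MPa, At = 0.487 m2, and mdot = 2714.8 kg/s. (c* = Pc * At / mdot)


c* = 6e6 * 0.487 / 2714.8 = 1076 m/s

1076 m/s


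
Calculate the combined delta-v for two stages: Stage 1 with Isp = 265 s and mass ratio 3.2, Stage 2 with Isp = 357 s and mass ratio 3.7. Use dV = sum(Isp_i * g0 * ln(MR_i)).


dV1 = 265 * 9.81 * ln(3.2) = 3023.8 m/s
dV2 = 357 * 9.81 * ln(3.7) = 4582.0 m/s
Total dV = 3023.8 + 4582.0 = 7605.8 m/s ~ 7606 m/s

7606 m/s


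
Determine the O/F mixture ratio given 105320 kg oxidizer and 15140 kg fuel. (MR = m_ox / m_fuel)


MR = 105320 / 15140 = 6.96

6.96


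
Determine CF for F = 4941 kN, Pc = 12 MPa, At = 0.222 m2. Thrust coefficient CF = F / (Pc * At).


CF = 4941000 / (12e6 * 0.222) = 1.85

1.85


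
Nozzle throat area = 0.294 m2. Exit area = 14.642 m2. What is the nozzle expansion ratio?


AR = 14.642 / 0.294 = 49.8

49.8


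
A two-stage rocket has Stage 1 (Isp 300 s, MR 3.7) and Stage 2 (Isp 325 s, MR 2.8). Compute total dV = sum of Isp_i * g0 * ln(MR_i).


dV1 = 300 * 9.81 * ln(3.7) = 3850.4 m/s
dV2 = 325 * 9.81 * ln(2.8) = 3282.7 m/s
Total dV = 3850.4 + 3282.7 = 7133.1 m/s ~ 7133 m/s

7133 m/s


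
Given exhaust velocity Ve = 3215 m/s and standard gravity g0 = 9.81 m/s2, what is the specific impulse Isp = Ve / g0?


Isp = Ve / g0 = 3215 / 9.81 = 327.7 s

327.7 s


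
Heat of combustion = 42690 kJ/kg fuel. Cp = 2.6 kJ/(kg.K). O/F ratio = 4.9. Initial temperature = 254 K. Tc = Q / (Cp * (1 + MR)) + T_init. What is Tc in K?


Tc = 42690 / (2.6 * (1 + 4.9)) + 254 = 3037 K

3037 K


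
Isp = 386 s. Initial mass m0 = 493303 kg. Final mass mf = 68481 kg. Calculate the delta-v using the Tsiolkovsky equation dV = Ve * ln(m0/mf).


Ve = 386 * 9.81 = 3786.66 m/s
dV = 3786.66 * ln(493303/68481) = 7477 m/s

7477 m/s


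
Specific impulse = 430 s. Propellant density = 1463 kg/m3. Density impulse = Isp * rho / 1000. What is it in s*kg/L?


rho*Isp = 430 * 1463 / 1000 = 629 s*kg/L

629 s*kg/L


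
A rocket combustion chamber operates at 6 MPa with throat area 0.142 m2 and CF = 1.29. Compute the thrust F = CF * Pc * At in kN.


F = 1.29 * 6e6 * 0.142 = 1.0991e+06 N = 1099.1 kN

1099.1 kN


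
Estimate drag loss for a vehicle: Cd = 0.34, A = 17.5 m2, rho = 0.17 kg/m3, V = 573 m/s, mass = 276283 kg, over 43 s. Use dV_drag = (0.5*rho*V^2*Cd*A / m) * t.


D = 0.5 * 0.17 * 573^2 * 0.34 * 17.5 = 166052.39 N
a = 166052.39 / 276283 = 0.601 m/s2
dV = 0.601 * 43 = 25.8 m/s

25.8 m/s


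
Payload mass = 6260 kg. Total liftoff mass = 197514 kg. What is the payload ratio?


PR = 6260 / 197514 = 0.0317

0.0317


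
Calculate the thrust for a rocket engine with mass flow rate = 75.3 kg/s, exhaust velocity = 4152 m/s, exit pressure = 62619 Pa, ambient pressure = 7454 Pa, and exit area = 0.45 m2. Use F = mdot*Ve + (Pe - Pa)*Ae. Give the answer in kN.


F = 75.3 * 4152 + (62619 - 7454) * 0.45 = 337470.0 N = 337.5 kN

337.5 kN


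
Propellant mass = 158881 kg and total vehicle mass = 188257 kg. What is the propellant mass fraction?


PMF = 158881 / 188257 = 0.844

0.844


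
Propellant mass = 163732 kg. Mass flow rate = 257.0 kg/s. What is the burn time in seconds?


tb = 163732 / 257.0 = 637.1 s

637.1 s


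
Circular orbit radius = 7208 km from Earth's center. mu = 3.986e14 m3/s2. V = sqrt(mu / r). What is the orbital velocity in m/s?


V = sqrt(3.986e14 / 7208000) = 7436 m/s

7436 m/s


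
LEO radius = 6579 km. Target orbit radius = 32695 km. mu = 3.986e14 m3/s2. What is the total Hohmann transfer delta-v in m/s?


V1 = sqrt(mu/r1) = 7783.75 m/s
dV1 = V1*(sqrt(2*r2/(r1+r2)) - 1) = 2259.91 m/s
V2 = sqrt(mu/r2) = 3491.63 m/s
dV2 = V2*(1 - sqrt(2*r1/(r1+r2))) = 1470.61 m/s
Total dV = 3731 m/s

3731 m/s


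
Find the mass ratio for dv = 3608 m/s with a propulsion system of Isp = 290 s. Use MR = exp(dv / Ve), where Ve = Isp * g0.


Ve = 290 * 9.81 = 2844.9 m/s
MR = exp(3608 / 2844.9) = 3.555

3.555


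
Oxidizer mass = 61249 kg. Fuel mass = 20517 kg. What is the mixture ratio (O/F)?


MR = 61249 / 20517 = 2.99

2.99


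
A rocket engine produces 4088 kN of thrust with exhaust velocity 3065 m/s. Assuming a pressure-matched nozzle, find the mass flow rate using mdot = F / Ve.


mdot = F / Ve = 4088000 / 3065 = 1333.8 kg/s

1333.8 kg/s


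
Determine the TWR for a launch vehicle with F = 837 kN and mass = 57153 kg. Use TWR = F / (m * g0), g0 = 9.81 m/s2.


TWR = 837000 / (57153 * 9.81) = 1.49

1.49


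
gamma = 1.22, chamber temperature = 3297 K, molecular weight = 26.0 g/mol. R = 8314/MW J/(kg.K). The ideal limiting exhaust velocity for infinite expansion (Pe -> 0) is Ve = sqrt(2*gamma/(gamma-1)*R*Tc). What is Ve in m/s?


R = 8314 / 26.0 = 319.77 J/(kg.K)
Ve = sqrt(2 * 1.22 / (1.22 - 1) * 319.77 * 3297) = 3419 m/s

3419 m/s


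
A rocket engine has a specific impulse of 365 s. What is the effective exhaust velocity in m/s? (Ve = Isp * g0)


Ve = Isp * g0 = 365 * 9.81 = 3580.7 m/s

3580.7 m/s


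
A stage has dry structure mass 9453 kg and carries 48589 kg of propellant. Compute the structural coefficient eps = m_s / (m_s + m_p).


eps = 9453 / (9453 + 48589) = 0.1629

0.1629


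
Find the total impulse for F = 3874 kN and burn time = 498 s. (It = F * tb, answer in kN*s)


It = 3874 * 498 = 1929252 kN*s

1929252 kN*s


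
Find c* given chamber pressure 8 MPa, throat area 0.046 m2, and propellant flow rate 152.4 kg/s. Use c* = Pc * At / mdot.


c* = 8e6 * 0.046 / 152.4 = 2415 m/s

2415 m/s


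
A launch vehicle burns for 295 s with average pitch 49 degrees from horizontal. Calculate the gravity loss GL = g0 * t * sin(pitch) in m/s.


GL = 9.81 * 295 * sin(49 deg) = 2184 m/s

2184 m/s


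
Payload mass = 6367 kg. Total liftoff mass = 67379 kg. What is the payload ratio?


PR = 6367 / 67379 = 0.0945

0.0945


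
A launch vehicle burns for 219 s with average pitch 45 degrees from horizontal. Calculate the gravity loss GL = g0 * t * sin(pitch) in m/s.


GL = 9.81 * 219 * sin(45 deg) = 1519 m/s

1519 m/s


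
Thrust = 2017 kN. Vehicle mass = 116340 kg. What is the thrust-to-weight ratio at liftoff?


TWR = 2017000 / (116340 * 9.81) = 1.77

1.77


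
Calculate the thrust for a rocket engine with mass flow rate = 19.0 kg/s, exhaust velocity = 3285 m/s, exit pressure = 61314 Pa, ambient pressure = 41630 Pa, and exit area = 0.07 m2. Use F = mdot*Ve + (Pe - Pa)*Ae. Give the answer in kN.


F = 19.0 * 3285 + (61314 - 41630) * 0.07 = 63793.0 N = 63.8 kN

63.8 kN


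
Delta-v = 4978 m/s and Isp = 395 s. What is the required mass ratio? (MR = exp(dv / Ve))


Ve = 395 * 9.81 = 3874.95 m/s
MR = exp(4978 / 3874.95) = 3.613

3.613


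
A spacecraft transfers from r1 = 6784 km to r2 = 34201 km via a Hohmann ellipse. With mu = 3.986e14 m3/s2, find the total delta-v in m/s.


V1 = sqrt(mu/r1) = 7665.24 m/s
dV1 = V1*(sqrt(2*r2/(r1+r2)) - 1) = 2237.32 m/s
V2 = sqrt(mu/r2) = 3413.89 m/s
dV2 = V2*(1 - sqrt(2*r1/(r1+r2))) = 1449.65 m/s
Total dV = 3687 m/s

3687 m/s


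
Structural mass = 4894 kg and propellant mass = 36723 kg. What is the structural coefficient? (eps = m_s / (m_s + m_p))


eps = 4894 / (4894 + 36723) = 0.1176

0.1176


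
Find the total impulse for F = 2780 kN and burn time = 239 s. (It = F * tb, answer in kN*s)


It = 2780 * 239 = 664420 kN*s

664420 kN*s


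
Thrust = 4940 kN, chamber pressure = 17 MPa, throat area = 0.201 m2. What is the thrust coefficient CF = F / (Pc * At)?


CF = 4940000 / (17e6 * 0.201) = 1.45

1.45


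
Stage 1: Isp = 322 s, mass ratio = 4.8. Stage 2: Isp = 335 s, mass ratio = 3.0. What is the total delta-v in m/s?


dV1 = 322 * 9.81 * ln(4.8) = 4955.0 m/s
dV2 = 335 * 9.81 * ln(3.0) = 3610.4 m/s
Total dV = 4955.0 + 3610.4 = 8565.4 m/s ~ 8565 m/s

8565 m/s


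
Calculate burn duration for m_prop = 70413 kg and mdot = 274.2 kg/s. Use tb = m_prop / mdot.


tb = 70413 / 274.2 = 256.8 s

256.8 s


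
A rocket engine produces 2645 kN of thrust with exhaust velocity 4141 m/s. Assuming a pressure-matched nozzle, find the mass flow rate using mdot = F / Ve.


mdot = F / Ve = 2645000 / 4141 = 638.7 kg/s

638.7 kg/s


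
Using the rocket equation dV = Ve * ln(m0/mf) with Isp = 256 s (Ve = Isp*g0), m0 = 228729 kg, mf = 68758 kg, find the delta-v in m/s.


Ve = 256 * 9.81 = 2511.36 m/s
dV = 2511.36 * ln(228729/68758) = 3019 m/s

3019 m/s


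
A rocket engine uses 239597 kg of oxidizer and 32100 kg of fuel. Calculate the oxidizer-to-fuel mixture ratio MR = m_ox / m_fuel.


MR = 239597 / 32100 = 7.46

7.46


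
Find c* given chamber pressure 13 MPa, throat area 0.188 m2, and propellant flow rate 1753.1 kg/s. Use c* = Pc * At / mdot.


c* = 13e6 * 0.188 / 1753.1 = 1394 m/s

1394 m/s


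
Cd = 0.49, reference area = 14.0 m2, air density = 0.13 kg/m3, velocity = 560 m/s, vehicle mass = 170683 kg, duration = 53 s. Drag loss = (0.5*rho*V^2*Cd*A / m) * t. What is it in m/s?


D = 0.5 * 0.13 * 560^2 * 0.49 * 14.0 = 139834.24 N
a = 139834.24 / 170683 = 0.8193 m/s2
dV = 0.8193 * 53 = 43.4 m/s

43.4 m/s


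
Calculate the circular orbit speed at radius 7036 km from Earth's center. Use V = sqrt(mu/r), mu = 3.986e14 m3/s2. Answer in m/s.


V = sqrt(3.986e14 / 7036000) = 7527 m/s

7527 m/s


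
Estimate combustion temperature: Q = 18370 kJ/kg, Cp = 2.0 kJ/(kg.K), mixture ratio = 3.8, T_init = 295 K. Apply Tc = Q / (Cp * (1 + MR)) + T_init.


Tc = 18370 / (2.0 * (1 + 3.8)) + 295 = 2209 K

2209 K


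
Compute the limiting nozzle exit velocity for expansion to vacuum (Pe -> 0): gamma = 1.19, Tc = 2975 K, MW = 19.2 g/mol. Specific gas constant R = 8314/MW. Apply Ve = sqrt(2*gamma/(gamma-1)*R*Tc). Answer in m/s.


R = 8314 / 19.2 = 433.02 J/(kg.K)
Ve = sqrt(2 * 1.19 / (1.19 - 1) * 433.02 * 2975) = 4017 m/s

4017 m/s


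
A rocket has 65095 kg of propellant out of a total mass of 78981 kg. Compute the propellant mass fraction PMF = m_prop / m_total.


PMF = 65095 / 78981 = 0.824

0.824


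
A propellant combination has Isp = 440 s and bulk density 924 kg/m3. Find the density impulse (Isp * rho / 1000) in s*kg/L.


rho*Isp = 440 * 924 / 1000 = 407 s*kg/L

407 s*kg/L


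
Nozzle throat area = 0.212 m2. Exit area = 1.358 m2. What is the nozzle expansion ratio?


AR = 1.358 / 0.212 = 6.4

6.4


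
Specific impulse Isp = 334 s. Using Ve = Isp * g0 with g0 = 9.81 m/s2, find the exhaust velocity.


Ve = Isp * g0 = 334 * 9.81 = 3276.5 m/s

3276.5 m/s


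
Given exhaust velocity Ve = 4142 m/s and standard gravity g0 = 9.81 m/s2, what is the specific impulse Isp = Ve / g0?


Isp = Ve / g0 = 4142 / 9.81 = 422.2 s

422.2 s


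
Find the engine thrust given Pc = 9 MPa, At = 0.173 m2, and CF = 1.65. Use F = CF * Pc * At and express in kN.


F = 1.65 * 9e6 * 0.173 = 2.5690e+06 N = 2569.1 kN

2569.1 kN


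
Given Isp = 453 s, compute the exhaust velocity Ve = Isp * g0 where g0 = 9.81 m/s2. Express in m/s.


Ve = Isp * g0 = 453 * 9.81 = 4443.9 m/s

4443.9 m/s


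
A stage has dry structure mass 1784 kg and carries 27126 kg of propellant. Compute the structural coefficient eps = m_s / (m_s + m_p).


eps = 1784 / (1784 + 27126) = 0.0617

0.0617


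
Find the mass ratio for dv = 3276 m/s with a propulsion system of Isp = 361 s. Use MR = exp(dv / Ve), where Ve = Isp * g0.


Ve = 361 * 9.81 = 3541.41 m/s
MR = exp(3276 / 3541.41) = 2.522

2.522


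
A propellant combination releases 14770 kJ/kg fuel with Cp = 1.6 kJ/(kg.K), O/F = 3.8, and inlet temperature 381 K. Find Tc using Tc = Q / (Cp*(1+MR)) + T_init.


Tc = 14770 / (1.6 * (1 + 3.8)) + 381 = 2304 K

2304 K


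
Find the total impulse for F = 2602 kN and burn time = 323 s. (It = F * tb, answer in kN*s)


It = 2602 * 323 = 840446 kN*s

840446 kN*s


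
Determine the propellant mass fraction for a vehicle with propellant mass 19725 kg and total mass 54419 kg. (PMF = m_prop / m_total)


PMF = 19725 / 54419 = 0.362

0.362


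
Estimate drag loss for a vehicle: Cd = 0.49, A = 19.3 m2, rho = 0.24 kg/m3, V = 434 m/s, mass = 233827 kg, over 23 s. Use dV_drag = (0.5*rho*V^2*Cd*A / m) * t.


D = 0.5 * 0.24 * 434^2 * 0.49 * 19.3 = 213753.92 N
a = 213753.92 / 233827 = 0.9142 m/s2
dV = 0.9142 * 23 = 21.0 m/s

21.0 m/s


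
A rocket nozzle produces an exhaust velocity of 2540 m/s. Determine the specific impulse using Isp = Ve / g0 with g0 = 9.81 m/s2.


Isp = Ve / g0 = 2540 / 9.81 = 258.9 s

258.9 s


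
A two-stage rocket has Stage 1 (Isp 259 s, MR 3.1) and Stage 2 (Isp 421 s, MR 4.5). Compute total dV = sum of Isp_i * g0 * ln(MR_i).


dV1 = 259 * 9.81 * ln(3.1) = 2874.7 m/s
dV2 = 421 * 9.81 * ln(4.5) = 6211.9 m/s
Total dV = 2874.7 + 6211.9 = 9086.6 m/s ~ 9087 m/s

9087 m/s


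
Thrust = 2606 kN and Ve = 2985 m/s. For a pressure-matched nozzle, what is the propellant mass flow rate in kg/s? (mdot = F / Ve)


mdot = F / Ve = 2606000 / 2985 = 873.0 kg/s

873.0 kg/s


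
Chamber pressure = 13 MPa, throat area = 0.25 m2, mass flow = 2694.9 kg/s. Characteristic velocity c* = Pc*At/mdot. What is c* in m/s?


c* = 13e6 * 0.25 / 2694.9 = 1206 m/s

1206 m/s


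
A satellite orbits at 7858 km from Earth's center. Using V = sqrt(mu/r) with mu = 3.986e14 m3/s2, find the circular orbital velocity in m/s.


V = sqrt(3.986e14 / 7858000) = 7122 m/s

7122 m/s


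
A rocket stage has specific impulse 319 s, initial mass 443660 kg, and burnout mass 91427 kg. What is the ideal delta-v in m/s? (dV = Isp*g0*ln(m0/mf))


Ve = 319 * 9.81 = 3129.39 m/s
dV = 3129.39 * ln(443660/91427) = 4943 m/s

4943 m/s


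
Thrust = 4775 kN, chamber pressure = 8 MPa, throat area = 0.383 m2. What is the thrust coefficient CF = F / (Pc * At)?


CF = 4775000 / (8e6 * 0.383) = 1.56

1.56


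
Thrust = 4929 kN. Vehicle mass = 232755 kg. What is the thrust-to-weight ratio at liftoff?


TWR = 4929000 / (232755 * 9.81) = 2.16

2.16


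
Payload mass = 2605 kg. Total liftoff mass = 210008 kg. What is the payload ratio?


PR = 2605 / 210008 = 0.0124

0.0124


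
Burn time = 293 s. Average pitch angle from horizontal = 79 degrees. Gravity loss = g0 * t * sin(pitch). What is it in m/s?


GL = 9.81 * 293 * sin(79 deg) = 2822 m/s

2822 m/s


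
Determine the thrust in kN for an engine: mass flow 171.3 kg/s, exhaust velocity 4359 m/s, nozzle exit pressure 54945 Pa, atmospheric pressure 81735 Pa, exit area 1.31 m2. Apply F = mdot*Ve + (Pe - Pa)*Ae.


F = 171.3 * 4359 + (54945 - 81735) * 1.31 = 711602.0 N = 711.6 kN

711.6 kN


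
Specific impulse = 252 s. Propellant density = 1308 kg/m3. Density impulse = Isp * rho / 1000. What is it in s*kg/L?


rho*Isp = 252 * 1308 / 1000 = 330 s*kg/L

330 s*kg/L


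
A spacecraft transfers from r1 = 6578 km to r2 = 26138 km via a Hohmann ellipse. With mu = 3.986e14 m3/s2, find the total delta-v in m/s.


V1 = sqrt(mu/r1) = 7784.34 m/s
dV1 = V1*(sqrt(2*r2/(r1+r2)) - 1) = 2055.61 m/s
V2 = sqrt(mu/r2) = 3905.1 m/s
dV2 = V2*(1 - sqrt(2*r1/(r1+r2))) = 1428.74 m/s
Total dV = 3484 m/s

3484 m/s


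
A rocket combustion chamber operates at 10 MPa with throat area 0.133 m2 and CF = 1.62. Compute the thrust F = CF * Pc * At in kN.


F = 1.62 * 10e6 * 0.133 = 2.1546e+06 N = 2154.6 kN

2154.6 kN


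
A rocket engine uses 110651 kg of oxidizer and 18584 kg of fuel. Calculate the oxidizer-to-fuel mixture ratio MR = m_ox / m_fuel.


MR = 110651 / 18584 = 5.95

5.95


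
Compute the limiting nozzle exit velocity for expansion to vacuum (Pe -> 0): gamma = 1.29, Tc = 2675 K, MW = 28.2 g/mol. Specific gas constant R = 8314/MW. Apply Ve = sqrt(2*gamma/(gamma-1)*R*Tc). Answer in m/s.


R = 8314 / 28.2 = 294.82 J/(kg.K)
Ve = sqrt(2 * 1.29 / (1.29 - 1) * 294.82 * 2675) = 2649 m/s

2649 m/s


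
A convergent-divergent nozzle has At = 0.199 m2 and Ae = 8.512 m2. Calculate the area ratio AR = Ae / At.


AR = 8.512 / 0.199 = 42.8

42.8


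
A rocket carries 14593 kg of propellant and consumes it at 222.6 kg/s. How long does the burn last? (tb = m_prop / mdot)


tb = 14593 / 222.6 = 65.6 s

65.6 s


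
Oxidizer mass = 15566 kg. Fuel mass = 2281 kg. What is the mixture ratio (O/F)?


MR = 15566 / 2281 = 6.82

6.82


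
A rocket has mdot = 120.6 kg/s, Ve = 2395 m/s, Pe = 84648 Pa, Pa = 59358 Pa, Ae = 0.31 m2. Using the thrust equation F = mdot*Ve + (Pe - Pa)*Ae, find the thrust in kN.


F = 120.6 * 2395 + (84648 - 59358) * 0.31 = 296677.0 N = 296.7 kN

296.7 kN


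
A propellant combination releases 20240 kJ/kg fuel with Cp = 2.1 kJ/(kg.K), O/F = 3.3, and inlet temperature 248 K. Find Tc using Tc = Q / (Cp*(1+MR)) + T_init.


Tc = 20240 / (2.1 * (1 + 3.3)) + 248 = 2489 K

2489 K


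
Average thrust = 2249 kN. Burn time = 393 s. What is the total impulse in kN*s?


It = 2249 * 393 = 883857 kN*s

883857 kN*s


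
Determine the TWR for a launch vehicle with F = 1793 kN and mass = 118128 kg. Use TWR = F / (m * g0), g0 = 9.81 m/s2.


TWR = 1793000 / (118128 * 9.81) = 1.55

1.55


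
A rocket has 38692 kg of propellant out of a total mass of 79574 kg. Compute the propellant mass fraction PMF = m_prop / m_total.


PMF = 38692 / 79574 = 0.486

0.486


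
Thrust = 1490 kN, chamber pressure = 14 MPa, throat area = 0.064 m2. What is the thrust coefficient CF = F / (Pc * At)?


CF = 1490000 / (14e6 * 0.064) = 1.66

1.66


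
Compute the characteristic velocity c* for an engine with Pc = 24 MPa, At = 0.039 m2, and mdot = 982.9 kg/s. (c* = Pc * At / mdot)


c* = 24e6 * 0.039 / 982.9 = 952 m/s

952 m/s


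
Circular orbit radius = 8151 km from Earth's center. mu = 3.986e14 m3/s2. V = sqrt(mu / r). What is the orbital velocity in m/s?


V = sqrt(3.986e14 / 8151000) = 6993 m/s

6993 m/s


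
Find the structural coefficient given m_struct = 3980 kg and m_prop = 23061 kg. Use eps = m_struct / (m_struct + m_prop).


eps = 3980 / (3980 + 23061) = 0.1472

0.1472


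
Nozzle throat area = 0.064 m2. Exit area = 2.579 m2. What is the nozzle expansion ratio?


AR = 2.579 / 0.064 = 40.3

40.3


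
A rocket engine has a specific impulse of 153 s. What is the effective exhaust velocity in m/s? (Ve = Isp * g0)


Ve = Isp * g0 = 153 * 9.81 = 1500.9 m/s

1500.9 m/s


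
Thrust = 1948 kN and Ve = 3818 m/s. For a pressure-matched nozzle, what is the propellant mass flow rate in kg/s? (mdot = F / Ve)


mdot = F / Ve = 1948000 / 3818 = 510.2 kg/s

510.2 kg/s


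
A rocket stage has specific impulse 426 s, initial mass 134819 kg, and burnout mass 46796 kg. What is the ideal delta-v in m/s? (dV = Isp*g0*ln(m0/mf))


Ve = 426 * 9.81 = 4179.06 m/s
dV = 4179.06 * ln(134819/46796) = 4422 m/s

4422 m/s


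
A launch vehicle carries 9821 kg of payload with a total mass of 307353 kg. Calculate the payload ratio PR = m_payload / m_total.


PR = 9821 / 307353 = 0.032

0.032


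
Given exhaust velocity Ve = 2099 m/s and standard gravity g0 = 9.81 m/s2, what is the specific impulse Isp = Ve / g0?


Isp = Ve / g0 = 2099 / 9.81 = 214.0 s

214.0 s


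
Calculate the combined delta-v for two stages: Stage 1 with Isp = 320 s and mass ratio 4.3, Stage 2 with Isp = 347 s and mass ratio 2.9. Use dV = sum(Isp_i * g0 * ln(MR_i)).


dV1 = 320 * 9.81 * ln(4.3) = 4578.9 m/s
dV2 = 347 * 9.81 * ln(2.9) = 3624.3 m/s
Total dV = 4578.9 + 3624.3 = 8203.2 m/s ~ 8203 m/s

8203 m/s


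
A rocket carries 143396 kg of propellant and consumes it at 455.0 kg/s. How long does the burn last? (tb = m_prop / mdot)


tb = 143396 / 455.0 = 315.2 s

315.2 s


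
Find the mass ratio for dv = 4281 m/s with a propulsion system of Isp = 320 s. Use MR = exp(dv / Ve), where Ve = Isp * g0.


Ve = 320 * 9.81 = 3139.2 m/s
MR = exp(4281 / 3139.2) = 3.911

3.911


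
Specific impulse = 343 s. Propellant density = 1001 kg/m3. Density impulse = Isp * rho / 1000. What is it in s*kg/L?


rho*Isp = 343 * 1001 / 1000 = 343 s*kg/L

343 s*kg/L


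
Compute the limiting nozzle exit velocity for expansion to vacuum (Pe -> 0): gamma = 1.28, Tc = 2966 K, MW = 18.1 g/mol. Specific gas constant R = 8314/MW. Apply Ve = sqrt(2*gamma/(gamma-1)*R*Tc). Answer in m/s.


R = 8314 / 18.1 = 459.34 J/(kg.K)
Ve = sqrt(2 * 1.28 / (1.28 - 1) * 459.34 * 2966) = 3529 m/s

3529 m/s


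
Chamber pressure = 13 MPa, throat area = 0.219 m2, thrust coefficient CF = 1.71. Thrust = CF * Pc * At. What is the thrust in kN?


F = 1.71 * 13e6 * 0.219 = 4.8684e+06 N = 4868.4 kN

4868.4 kN


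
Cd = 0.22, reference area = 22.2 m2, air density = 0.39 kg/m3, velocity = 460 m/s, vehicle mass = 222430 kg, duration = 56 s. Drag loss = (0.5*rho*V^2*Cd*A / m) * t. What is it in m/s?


D = 0.5 * 0.39 * 460^2 * 0.22 * 22.2 = 201523.61 N
a = 201523.61 / 222430 = 0.906 m/s2
dV = 0.906 * 56 = 50.7 m/s

50.7 m/s


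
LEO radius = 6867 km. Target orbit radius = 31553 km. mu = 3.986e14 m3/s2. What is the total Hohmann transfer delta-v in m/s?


V1 = sqrt(mu/r1) = 7618.77 m/s
dV1 = V1*(sqrt(2*r2/(r1+r2)) - 1) = 2145.54 m/s
V2 = sqrt(mu/r2) = 3554.25 m/s
dV2 = V2*(1 - sqrt(2*r1/(r1+r2))) = 1429.21 m/s
Total dV = 3575 m/s

3575 m/s


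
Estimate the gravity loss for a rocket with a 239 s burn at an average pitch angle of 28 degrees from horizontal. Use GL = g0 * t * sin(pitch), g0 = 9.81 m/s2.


GL = 9.81 * 239 * sin(28 deg) = 1101 m/s

1101 m/s


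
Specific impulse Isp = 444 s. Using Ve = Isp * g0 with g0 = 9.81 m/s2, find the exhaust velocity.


Ve = Isp * g0 = 444 * 9.81 = 4355.6 m/s

4355.6 m/s


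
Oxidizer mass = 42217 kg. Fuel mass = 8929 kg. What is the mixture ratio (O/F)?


MR = 42217 / 8929 = 4.73

4.73


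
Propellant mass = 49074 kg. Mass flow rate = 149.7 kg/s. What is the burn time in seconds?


tb = 49074 / 149.7 = 327.8 s

327.8 s


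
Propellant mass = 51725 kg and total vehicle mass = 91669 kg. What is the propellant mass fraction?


PMF = 51725 / 91669 = 0.564

0.564


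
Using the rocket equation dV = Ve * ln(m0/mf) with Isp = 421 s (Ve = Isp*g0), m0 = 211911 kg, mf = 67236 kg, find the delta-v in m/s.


Ve = 421 * 9.81 = 4130.01 m/s
dV = 4130.01 * ln(211911/67236) = 4741 m/s

4741 m/s


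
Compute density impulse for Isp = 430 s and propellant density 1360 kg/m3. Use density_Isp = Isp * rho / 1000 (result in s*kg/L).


rho*Isp = 430 * 1360 / 1000 = 585 s*kg/L

585 s*kg/L


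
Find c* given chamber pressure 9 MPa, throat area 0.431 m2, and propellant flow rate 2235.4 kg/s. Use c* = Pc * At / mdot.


c* = 9e6 * 0.431 / 2235.4 = 1735 m/s

1735 m/s


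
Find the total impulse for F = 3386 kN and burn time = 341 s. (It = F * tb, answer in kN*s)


It = 3386 * 341 = 1154626 kN*s

1154626 kN*s


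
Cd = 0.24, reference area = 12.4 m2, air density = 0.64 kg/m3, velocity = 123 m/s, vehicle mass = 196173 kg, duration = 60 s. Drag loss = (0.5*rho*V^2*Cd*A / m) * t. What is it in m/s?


D = 0.5 * 0.64 * 123^2 * 0.24 * 12.4 = 14407.65 N
a = 14407.65 / 196173 = 0.0734 m/s2
dV = 0.0734 * 60 = 4.4 m/s

4.4 m/s


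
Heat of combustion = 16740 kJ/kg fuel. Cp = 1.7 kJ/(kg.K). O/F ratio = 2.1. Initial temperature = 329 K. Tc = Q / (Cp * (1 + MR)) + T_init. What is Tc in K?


Tc = 16740 / (1.7 * (1 + 2.1)) + 329 = 3505 K

3505 K


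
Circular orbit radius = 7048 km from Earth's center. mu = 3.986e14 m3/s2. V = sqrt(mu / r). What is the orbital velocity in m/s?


V = sqrt(3.986e14 / 7048000) = 7520 m/s

7520 m/s


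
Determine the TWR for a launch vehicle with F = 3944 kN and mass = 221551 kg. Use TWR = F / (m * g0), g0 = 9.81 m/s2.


TWR = 3944000 / (221551 * 9.81) = 1.81

1.81


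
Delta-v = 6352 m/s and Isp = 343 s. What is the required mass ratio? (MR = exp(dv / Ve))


Ve = 343 * 9.81 = 3364.83 m/s
MR = exp(6352 / 3364.83) = 6.605

6.605


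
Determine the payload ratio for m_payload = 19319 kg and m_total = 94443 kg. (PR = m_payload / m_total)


PR = 19319 / 94443 = 0.2046

0.2046


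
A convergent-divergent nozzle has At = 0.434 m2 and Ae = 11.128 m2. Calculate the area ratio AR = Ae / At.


AR = 11.128 / 0.434 = 25.6

25.6


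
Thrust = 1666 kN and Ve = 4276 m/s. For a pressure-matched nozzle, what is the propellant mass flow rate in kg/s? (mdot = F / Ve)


mdot = F / Ve = 1666000 / 4276 = 389.6 kg/s

389.6 kg/s


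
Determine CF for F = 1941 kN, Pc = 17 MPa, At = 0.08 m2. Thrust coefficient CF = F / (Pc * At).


CF = 1941000 / (17e6 * 0.08) = 1.43

1.43


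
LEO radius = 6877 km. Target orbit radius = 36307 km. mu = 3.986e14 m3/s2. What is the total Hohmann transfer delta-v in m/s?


V1 = sqrt(mu/r1) = 7613.23 m/s
dV1 = V1*(sqrt(2*r2/(r1+r2)) - 1) = 2259.06 m/s
V2 = sqrt(mu/r2) = 3313.4 m/s
dV2 = V2*(1 - sqrt(2*r1/(r1+r2))) = 1443.46 m/s
Total dV = 3703 m/s

3703 m/s


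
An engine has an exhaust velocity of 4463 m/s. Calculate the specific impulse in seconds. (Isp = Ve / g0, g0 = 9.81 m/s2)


Isp = Ve / g0 = 4463 / 9.81 = 454.9 s

454.9 s


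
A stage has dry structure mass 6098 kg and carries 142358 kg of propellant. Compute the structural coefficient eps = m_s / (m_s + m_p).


eps = 6098 / (6098 + 142358) = 0.0411

0.0411


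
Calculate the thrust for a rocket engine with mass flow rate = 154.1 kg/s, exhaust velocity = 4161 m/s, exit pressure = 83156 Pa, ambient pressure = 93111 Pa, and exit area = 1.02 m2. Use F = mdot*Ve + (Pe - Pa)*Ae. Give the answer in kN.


F = 154.1 * 4161 + (83156 - 93111) * 1.02 = 631056.0 N = 631.1 kN

631.1 kN


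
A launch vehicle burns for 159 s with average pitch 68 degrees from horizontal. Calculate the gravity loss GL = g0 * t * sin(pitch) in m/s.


GL = 9.81 * 159 * sin(68 deg) = 1446 m/s

1446 m/s


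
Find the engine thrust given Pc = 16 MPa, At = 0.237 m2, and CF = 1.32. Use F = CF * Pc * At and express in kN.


F = 1.32 * 16e6 * 0.237 = 5.0054e+06 N = 5005.4 kN

5005.4 kN


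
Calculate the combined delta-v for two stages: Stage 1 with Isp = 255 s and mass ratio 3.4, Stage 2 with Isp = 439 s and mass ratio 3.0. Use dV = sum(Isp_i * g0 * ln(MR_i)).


dV1 = 255 * 9.81 * ln(3.4) = 3061.3 m/s
dV2 = 439 * 9.81 * ln(3.0) = 4731.3 m/s
Total dV = 3061.3 + 4731.3 = 7792.6 m/s ~ 7793 m/s

7793 m/s


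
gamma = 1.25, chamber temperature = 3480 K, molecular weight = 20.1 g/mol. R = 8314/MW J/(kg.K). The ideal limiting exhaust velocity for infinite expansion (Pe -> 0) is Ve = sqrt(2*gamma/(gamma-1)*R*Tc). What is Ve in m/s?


R = 8314 / 20.1 = 413.63 J/(kg.K)
Ve = sqrt(2 * 1.25 / (1.25 - 1) * 413.63 * 3480) = 3794 m/s

3794 m/s


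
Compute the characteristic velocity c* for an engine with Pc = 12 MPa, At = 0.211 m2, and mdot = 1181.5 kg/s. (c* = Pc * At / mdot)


c* = 12e6 * 0.211 / 1181.5 = 2143 m/s

2143 m/s


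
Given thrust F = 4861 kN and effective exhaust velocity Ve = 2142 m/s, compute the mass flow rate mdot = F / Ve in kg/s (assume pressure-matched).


mdot = F / Ve = 4861000 / 2142 = 2269.4 kg/s

2269.4 kg/s


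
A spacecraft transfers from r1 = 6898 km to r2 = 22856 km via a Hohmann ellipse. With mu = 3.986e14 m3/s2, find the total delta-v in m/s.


V1 = sqrt(mu/r1) = 7601.64 m/s
dV1 = V1*(sqrt(2*r2/(r1+r2)) - 1) = 1820.5 m/s
V2 = sqrt(mu/r2) = 4176.08 m/s
dV2 = V2*(1 - sqrt(2*r1/(r1+r2))) = 1332.45 m/s
Total dV = 3153 m/s

3153 m/s


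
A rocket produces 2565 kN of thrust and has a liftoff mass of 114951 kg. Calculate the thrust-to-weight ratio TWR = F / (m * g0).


TWR = 2565000 / (114951 * 9.81) = 2.27

2.27


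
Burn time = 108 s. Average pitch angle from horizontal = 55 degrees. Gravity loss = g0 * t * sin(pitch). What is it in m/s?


GL = 9.81 * 108 * sin(55 deg) = 868 m/s

868 m/s


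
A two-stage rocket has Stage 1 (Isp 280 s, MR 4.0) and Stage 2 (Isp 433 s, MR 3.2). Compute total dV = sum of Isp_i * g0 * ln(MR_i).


dV1 = 280 * 9.81 * ln(4.0) = 3807.9 m/s
dV2 = 433 * 9.81 * ln(3.2) = 4940.8 m/s
Total dV = 3807.9 + 4940.8 = 8748.7 m/s ~ 8749 m/s

8749 m/s


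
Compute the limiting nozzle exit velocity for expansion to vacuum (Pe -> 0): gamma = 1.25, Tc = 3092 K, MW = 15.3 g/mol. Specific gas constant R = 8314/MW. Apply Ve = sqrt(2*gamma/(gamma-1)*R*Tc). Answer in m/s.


R = 8314 / 15.3 = 543.4 J/(kg.K)
Ve = sqrt(2 * 1.25 / (1.25 - 1) * 543.4 * 3092) = 4099 m/s

4099 m/s


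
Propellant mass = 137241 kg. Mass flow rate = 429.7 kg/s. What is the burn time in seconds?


tb = 137241 / 429.7 = 319.4 s

319.4 s


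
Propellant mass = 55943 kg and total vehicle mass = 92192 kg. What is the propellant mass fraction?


PMF = 55943 / 92192 = 0.607

0.607


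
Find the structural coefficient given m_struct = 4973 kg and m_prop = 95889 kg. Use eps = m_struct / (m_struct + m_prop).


eps = 4973 / (4973 + 95889) = 0.0493

0.0493


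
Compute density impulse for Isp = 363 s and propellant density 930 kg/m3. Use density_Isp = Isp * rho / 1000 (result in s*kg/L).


rho*Isp = 363 * 930 / 1000 = 338 s*kg/L

338 s*kg/L


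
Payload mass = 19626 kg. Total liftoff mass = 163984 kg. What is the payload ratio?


PR = 19626 / 163984 = 0.1197

0.1197


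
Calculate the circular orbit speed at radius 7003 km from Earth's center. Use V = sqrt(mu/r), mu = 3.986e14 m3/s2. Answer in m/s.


V = sqrt(3.986e14 / 7003000) = 7544 m/s

7544 m/s


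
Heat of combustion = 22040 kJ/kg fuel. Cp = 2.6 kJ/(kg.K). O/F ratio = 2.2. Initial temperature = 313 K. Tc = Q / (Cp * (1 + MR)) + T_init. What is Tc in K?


Tc = 22040 / (2.6 * (1 + 2.2)) + 313 = 2962 K

2962 K


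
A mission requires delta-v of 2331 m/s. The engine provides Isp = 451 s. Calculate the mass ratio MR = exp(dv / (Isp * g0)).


Ve = 451 * 9.81 = 4424.31 m/s
MR = exp(2331 / 4424.31) = 1.694

1.694


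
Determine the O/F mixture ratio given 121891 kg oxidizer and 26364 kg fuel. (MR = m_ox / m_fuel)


MR = 121891 / 26364 = 4.62

4.62


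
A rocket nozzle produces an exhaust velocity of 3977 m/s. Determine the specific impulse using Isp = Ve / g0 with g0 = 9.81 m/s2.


Isp = Ve / g0 = 3977 / 9.81 = 405.4 s

405.4 s


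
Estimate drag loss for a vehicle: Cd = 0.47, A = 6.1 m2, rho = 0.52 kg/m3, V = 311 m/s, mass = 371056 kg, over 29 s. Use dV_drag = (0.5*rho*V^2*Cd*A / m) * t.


D = 0.5 * 0.52 * 311^2 * 0.47 * 6.1 = 72097.77 N
a = 72097.77 / 371056 = 0.1943 m/s2
dV = 0.1943 * 29 = 5.6 m/s

5.6 m/s


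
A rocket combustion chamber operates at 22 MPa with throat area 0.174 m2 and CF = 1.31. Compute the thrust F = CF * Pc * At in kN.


F = 1.31 * 22e6 * 0.174 = 5.0147e+06 N = 5014.7 kN

5014.7 kN


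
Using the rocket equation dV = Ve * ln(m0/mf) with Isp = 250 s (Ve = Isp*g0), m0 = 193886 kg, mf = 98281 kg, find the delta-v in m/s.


Ve = 250 * 9.81 = 2452.5 m/s
dV = 2452.5 * ln(193886/98281) = 1666 m/s

1666 m/s


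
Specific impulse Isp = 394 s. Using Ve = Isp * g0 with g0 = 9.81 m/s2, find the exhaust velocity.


Ve = Isp * g0 = 394 * 9.81 = 3865.1 m/s

3865.1 m/s


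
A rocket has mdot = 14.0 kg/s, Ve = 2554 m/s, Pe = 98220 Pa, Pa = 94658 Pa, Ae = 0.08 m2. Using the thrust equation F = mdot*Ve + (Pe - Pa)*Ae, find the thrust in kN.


F = 14.0 * 2554 + (98220 - 94658) * 0.08 = 36041.0 N = 36.0 kN

36.0 kN


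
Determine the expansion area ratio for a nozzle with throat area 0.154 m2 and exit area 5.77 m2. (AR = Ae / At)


AR = 5.77 / 0.154 = 37.5

37.5


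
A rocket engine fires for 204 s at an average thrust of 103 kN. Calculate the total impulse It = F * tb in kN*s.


It = 103 * 204 = 21012 kN*s

21012 kN*s


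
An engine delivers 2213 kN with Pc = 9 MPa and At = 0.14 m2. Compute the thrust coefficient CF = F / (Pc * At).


CF = 2213000 / (9e6 * 0.14) = 1.76

1.76


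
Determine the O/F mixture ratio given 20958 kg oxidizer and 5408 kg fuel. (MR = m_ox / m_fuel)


MR = 20958 / 5408 = 3.88

3.88


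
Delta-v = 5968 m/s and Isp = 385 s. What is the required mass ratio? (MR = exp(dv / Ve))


Ve = 385 * 9.81 = 3776.85 m/s
MR = exp(5968 / 3776.85) = 4.856

4.856


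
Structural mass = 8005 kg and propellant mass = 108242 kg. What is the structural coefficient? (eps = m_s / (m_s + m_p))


eps = 8005 / (8005 + 108242) = 0.0689

0.0689


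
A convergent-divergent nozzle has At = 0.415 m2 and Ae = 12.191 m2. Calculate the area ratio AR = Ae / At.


AR = 12.191 / 0.415 = 29.4

29.4


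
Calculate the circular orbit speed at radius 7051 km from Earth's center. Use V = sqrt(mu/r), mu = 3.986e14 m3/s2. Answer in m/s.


V = sqrt(3.986e14 / 7051000) = 7519 m/s

7519 m/s


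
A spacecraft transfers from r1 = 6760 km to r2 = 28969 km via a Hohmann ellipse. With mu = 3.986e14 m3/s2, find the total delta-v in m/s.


V1 = sqrt(mu/r1) = 7678.83 m/s
dV1 = V1*(sqrt(2*r2/(r1+r2)) - 1) = 2099.54 m/s
V2 = sqrt(mu/r2) = 3709.38 m/s
dV2 = V2*(1 - sqrt(2*r1/(r1+r2))) = 1427.57 m/s
Total dV = 3527 m/s

3527 m/s


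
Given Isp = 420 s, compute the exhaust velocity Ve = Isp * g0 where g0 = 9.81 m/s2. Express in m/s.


Ve = Isp * g0 = 420 * 9.81 = 4120.2 m/s

4120.2 m/s


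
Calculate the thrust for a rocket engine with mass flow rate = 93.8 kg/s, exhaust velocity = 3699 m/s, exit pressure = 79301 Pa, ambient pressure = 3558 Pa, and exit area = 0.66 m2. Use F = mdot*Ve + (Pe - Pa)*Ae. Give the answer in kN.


F = 93.8 * 3699 + (79301 - 3558) * 0.66 = 396957.0 N = 397.0 kN

397.0 kN


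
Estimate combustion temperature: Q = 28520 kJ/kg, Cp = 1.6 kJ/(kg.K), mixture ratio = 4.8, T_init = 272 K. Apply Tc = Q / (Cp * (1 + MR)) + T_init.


Tc = 28520 / (1.6 * (1 + 4.8)) + 272 = 3345 K

3345 K


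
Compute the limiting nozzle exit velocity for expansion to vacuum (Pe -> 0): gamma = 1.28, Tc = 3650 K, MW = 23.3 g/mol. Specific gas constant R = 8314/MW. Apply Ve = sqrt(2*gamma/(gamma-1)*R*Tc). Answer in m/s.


R = 8314 / 23.3 = 356.82 J/(kg.K)
Ve = sqrt(2 * 1.28 / (1.28 - 1) * 356.82 * 3650) = 3451 m/s

3451 m/s


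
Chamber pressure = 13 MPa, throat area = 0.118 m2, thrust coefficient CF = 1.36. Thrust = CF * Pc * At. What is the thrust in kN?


F = 1.36 * 13e6 * 0.118 = 2.0862e+06 N = 2086.2 kN

2086.2 kN


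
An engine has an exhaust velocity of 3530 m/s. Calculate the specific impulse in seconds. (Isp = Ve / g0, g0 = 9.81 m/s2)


Isp = Ve / g0 = 3530 / 9.81 = 359.8 s

359.8 s
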